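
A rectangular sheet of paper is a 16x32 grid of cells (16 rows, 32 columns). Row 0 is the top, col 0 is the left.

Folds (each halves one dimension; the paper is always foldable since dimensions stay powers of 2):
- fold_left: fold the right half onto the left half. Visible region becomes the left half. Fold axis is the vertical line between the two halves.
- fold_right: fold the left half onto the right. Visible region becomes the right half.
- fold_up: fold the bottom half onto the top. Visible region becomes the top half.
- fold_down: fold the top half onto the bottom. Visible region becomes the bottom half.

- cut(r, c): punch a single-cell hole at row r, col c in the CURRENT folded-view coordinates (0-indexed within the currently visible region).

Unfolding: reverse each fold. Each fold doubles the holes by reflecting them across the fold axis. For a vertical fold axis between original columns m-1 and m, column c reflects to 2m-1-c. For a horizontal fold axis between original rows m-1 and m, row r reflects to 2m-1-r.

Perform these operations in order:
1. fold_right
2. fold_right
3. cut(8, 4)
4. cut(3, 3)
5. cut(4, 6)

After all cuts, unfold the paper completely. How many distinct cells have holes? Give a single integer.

Op 1 fold_right: fold axis v@16; visible region now rows[0,16) x cols[16,32) = 16x16
Op 2 fold_right: fold axis v@24; visible region now rows[0,16) x cols[24,32) = 16x8
Op 3 cut(8, 4): punch at orig (8,28); cuts so far [(8, 28)]; region rows[0,16) x cols[24,32) = 16x8
Op 4 cut(3, 3): punch at orig (3,27); cuts so far [(3, 27), (8, 28)]; region rows[0,16) x cols[24,32) = 16x8
Op 5 cut(4, 6): punch at orig (4,30); cuts so far [(3, 27), (4, 30), (8, 28)]; region rows[0,16) x cols[24,32) = 16x8
Unfold 1 (reflect across v@24): 6 holes -> [(3, 20), (3, 27), (4, 17), (4, 30), (8, 19), (8, 28)]
Unfold 2 (reflect across v@16): 12 holes -> [(3, 4), (3, 11), (3, 20), (3, 27), (4, 1), (4, 14), (4, 17), (4, 30), (8, 3), (8, 12), (8, 19), (8, 28)]

Answer: 12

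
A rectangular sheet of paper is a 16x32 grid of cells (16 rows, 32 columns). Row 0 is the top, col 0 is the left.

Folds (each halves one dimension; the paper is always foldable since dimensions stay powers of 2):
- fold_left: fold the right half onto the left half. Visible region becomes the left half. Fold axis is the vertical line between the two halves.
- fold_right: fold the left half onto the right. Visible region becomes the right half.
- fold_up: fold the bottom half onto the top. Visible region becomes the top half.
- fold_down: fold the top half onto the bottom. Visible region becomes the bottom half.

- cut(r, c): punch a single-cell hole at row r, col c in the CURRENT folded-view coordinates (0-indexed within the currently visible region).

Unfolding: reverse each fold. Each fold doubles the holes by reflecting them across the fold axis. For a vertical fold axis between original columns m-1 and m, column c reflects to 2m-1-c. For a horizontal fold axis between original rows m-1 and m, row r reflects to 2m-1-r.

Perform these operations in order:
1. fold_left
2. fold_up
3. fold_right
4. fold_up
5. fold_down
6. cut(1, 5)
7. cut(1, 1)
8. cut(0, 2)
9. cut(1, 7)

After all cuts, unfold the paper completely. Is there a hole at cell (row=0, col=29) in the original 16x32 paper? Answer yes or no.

Op 1 fold_left: fold axis v@16; visible region now rows[0,16) x cols[0,16) = 16x16
Op 2 fold_up: fold axis h@8; visible region now rows[0,8) x cols[0,16) = 8x16
Op 3 fold_right: fold axis v@8; visible region now rows[0,8) x cols[8,16) = 8x8
Op 4 fold_up: fold axis h@4; visible region now rows[0,4) x cols[8,16) = 4x8
Op 5 fold_down: fold axis h@2; visible region now rows[2,4) x cols[8,16) = 2x8
Op 6 cut(1, 5): punch at orig (3,13); cuts so far [(3, 13)]; region rows[2,4) x cols[8,16) = 2x8
Op 7 cut(1, 1): punch at orig (3,9); cuts so far [(3, 9), (3, 13)]; region rows[2,4) x cols[8,16) = 2x8
Op 8 cut(0, 2): punch at orig (2,10); cuts so far [(2, 10), (3, 9), (3, 13)]; region rows[2,4) x cols[8,16) = 2x8
Op 9 cut(1, 7): punch at orig (3,15); cuts so far [(2, 10), (3, 9), (3, 13), (3, 15)]; region rows[2,4) x cols[8,16) = 2x8
Unfold 1 (reflect across h@2): 8 holes -> [(0, 9), (0, 13), (0, 15), (1, 10), (2, 10), (3, 9), (3, 13), (3, 15)]
Unfold 2 (reflect across h@4): 16 holes -> [(0, 9), (0, 13), (0, 15), (1, 10), (2, 10), (3, 9), (3, 13), (3, 15), (4, 9), (4, 13), (4, 15), (5, 10), (6, 10), (7, 9), (7, 13), (7, 15)]
Unfold 3 (reflect across v@8): 32 holes -> [(0, 0), (0, 2), (0, 6), (0, 9), (0, 13), (0, 15), (1, 5), (1, 10), (2, 5), (2, 10), (3, 0), (3, 2), (3, 6), (3, 9), (3, 13), (3, 15), (4, 0), (4, 2), (4, 6), (4, 9), (4, 13), (4, 15), (5, 5), (5, 10), (6, 5), (6, 10), (7, 0), (7, 2), (7, 6), (7, 9), (7, 13), (7, 15)]
Unfold 4 (reflect across h@8): 64 holes -> [(0, 0), (0, 2), (0, 6), (0, 9), (0, 13), (0, 15), (1, 5), (1, 10), (2, 5), (2, 10), (3, 0), (3, 2), (3, 6), (3, 9), (3, 13), (3, 15), (4, 0), (4, 2), (4, 6), (4, 9), (4, 13), (4, 15), (5, 5), (5, 10), (6, 5), (6, 10), (7, 0), (7, 2), (7, 6), (7, 9), (7, 13), (7, 15), (8, 0), (8, 2), (8, 6), (8, 9), (8, 13), (8, 15), (9, 5), (9, 10), (10, 5), (10, 10), (11, 0), (11, 2), (11, 6), (11, 9), (11, 13), (11, 15), (12, 0), (12, 2), (12, 6), (12, 9), (12, 13), (12, 15), (13, 5), (13, 10), (14, 5), (14, 10), (15, 0), (15, 2), (15, 6), (15, 9), (15, 13), (15, 15)]
Unfold 5 (reflect across v@16): 128 holes -> [(0, 0), (0, 2), (0, 6), (0, 9), (0, 13), (0, 15), (0, 16), (0, 18), (0, 22), (0, 25), (0, 29), (0, 31), (1, 5), (1, 10), (1, 21), (1, 26), (2, 5), (2, 10), (2, 21), (2, 26), (3, 0), (3, 2), (3, 6), (3, 9), (3, 13), (3, 15), (3, 16), (3, 18), (3, 22), (3, 25), (3, 29), (3, 31), (4, 0), (4, 2), (4, 6), (4, 9), (4, 13), (4, 15), (4, 16), (4, 18), (4, 22), (4, 25), (4, 29), (4, 31), (5, 5), (5, 10), (5, 21), (5, 26), (6, 5), (6, 10), (6, 21), (6, 26), (7, 0), (7, 2), (7, 6), (7, 9), (7, 13), (7, 15), (7, 16), (7, 18), (7, 22), (7, 25), (7, 29), (7, 31), (8, 0), (8, 2), (8, 6), (8, 9), (8, 13), (8, 15), (8, 16), (8, 18), (8, 22), (8, 25), (8, 29), (8, 31), (9, 5), (9, 10), (9, 21), (9, 26), (10, 5), (10, 10), (10, 21), (10, 26), (11, 0), (11, 2), (11, 6), (11, 9), (11, 13), (11, 15), (11, 16), (11, 18), (11, 22), (11, 25), (11, 29), (11, 31), (12, 0), (12, 2), (12, 6), (12, 9), (12, 13), (12, 15), (12, 16), (12, 18), (12, 22), (12, 25), (12, 29), (12, 31), (13, 5), (13, 10), (13, 21), (13, 26), (14, 5), (14, 10), (14, 21), (14, 26), (15, 0), (15, 2), (15, 6), (15, 9), (15, 13), (15, 15), (15, 16), (15, 18), (15, 22), (15, 25), (15, 29), (15, 31)]
Holes: [(0, 0), (0, 2), (0, 6), (0, 9), (0, 13), (0, 15), (0, 16), (0, 18), (0, 22), (0, 25), (0, 29), (0, 31), (1, 5), (1, 10), (1, 21), (1, 26), (2, 5), (2, 10), (2, 21), (2, 26), (3, 0), (3, 2), (3, 6), (3, 9), (3, 13), (3, 15), (3, 16), (3, 18), (3, 22), (3, 25), (3, 29), (3, 31), (4, 0), (4, 2), (4, 6), (4, 9), (4, 13), (4, 15), (4, 16), (4, 18), (4, 22), (4, 25), (4, 29), (4, 31), (5, 5), (5, 10), (5, 21), (5, 26), (6, 5), (6, 10), (6, 21), (6, 26), (7, 0), (7, 2), (7, 6), (7, 9), (7, 13), (7, 15), (7, 16), (7, 18), (7, 22), (7, 25), (7, 29), (7, 31), (8, 0), (8, 2), (8, 6), (8, 9), (8, 13), (8, 15), (8, 16), (8, 18), (8, 22), (8, 25), (8, 29), (8, 31), (9, 5), (9, 10), (9, 21), (9, 26), (10, 5), (10, 10), (10, 21), (10, 26), (11, 0), (11, 2), (11, 6), (11, 9), (11, 13), (11, 15), (11, 16), (11, 18), (11, 22), (11, 25), (11, 29), (11, 31), (12, 0), (12, 2), (12, 6), (12, 9), (12, 13), (12, 15), (12, 16), (12, 18), (12, 22), (12, 25), (12, 29), (12, 31), (13, 5), (13, 10), (13, 21), (13, 26), (14, 5), (14, 10), (14, 21), (14, 26), (15, 0), (15, 2), (15, 6), (15, 9), (15, 13), (15, 15), (15, 16), (15, 18), (15, 22), (15, 25), (15, 29), (15, 31)]

Answer: yes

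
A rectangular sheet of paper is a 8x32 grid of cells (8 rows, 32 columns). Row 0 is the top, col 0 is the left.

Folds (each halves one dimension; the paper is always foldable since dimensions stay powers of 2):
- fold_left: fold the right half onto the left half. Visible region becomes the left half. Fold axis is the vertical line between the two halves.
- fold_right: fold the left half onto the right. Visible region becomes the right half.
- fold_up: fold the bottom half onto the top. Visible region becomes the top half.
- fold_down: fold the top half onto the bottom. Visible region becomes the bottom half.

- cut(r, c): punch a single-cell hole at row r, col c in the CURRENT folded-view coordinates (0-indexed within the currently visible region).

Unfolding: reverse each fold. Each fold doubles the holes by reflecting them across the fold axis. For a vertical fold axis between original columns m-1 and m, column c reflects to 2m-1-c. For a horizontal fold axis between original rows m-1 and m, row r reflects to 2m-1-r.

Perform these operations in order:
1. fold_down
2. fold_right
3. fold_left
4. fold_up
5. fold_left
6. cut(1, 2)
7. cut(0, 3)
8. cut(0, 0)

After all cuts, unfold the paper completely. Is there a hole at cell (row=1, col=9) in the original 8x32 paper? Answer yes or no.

Answer: no

Derivation:
Op 1 fold_down: fold axis h@4; visible region now rows[4,8) x cols[0,32) = 4x32
Op 2 fold_right: fold axis v@16; visible region now rows[4,8) x cols[16,32) = 4x16
Op 3 fold_left: fold axis v@24; visible region now rows[4,8) x cols[16,24) = 4x8
Op 4 fold_up: fold axis h@6; visible region now rows[4,6) x cols[16,24) = 2x8
Op 5 fold_left: fold axis v@20; visible region now rows[4,6) x cols[16,20) = 2x4
Op 6 cut(1, 2): punch at orig (5,18); cuts so far [(5, 18)]; region rows[4,6) x cols[16,20) = 2x4
Op 7 cut(0, 3): punch at orig (4,19); cuts so far [(4, 19), (5, 18)]; region rows[4,6) x cols[16,20) = 2x4
Op 8 cut(0, 0): punch at orig (4,16); cuts so far [(4, 16), (4, 19), (5, 18)]; region rows[4,6) x cols[16,20) = 2x4
Unfold 1 (reflect across v@20): 6 holes -> [(4, 16), (4, 19), (4, 20), (4, 23), (5, 18), (5, 21)]
Unfold 2 (reflect across h@6): 12 holes -> [(4, 16), (4, 19), (4, 20), (4, 23), (5, 18), (5, 21), (6, 18), (6, 21), (7, 16), (7, 19), (7, 20), (7, 23)]
Unfold 3 (reflect across v@24): 24 holes -> [(4, 16), (4, 19), (4, 20), (4, 23), (4, 24), (4, 27), (4, 28), (4, 31), (5, 18), (5, 21), (5, 26), (5, 29), (6, 18), (6, 21), (6, 26), (6, 29), (7, 16), (7, 19), (7, 20), (7, 23), (7, 24), (7, 27), (7, 28), (7, 31)]
Unfold 4 (reflect across v@16): 48 holes -> [(4, 0), (4, 3), (4, 4), (4, 7), (4, 8), (4, 11), (4, 12), (4, 15), (4, 16), (4, 19), (4, 20), (4, 23), (4, 24), (4, 27), (4, 28), (4, 31), (5, 2), (5, 5), (5, 10), (5, 13), (5, 18), (5, 21), (5, 26), (5, 29), (6, 2), (6, 5), (6, 10), (6, 13), (6, 18), (6, 21), (6, 26), (6, 29), (7, 0), (7, 3), (7, 4), (7, 7), (7, 8), (7, 11), (7, 12), (7, 15), (7, 16), (7, 19), (7, 20), (7, 23), (7, 24), (7, 27), (7, 28), (7, 31)]
Unfold 5 (reflect across h@4): 96 holes -> [(0, 0), (0, 3), (0, 4), (0, 7), (0, 8), (0, 11), (0, 12), (0, 15), (0, 16), (0, 19), (0, 20), (0, 23), (0, 24), (0, 27), (0, 28), (0, 31), (1, 2), (1, 5), (1, 10), (1, 13), (1, 18), (1, 21), (1, 26), (1, 29), (2, 2), (2, 5), (2, 10), (2, 13), (2, 18), (2, 21), (2, 26), (2, 29), (3, 0), (3, 3), (3, 4), (3, 7), (3, 8), (3, 11), (3, 12), (3, 15), (3, 16), (3, 19), (3, 20), (3, 23), (3, 24), (3, 27), (3, 28), (3, 31), (4, 0), (4, 3), (4, 4), (4, 7), (4, 8), (4, 11), (4, 12), (4, 15), (4, 16), (4, 19), (4, 20), (4, 23), (4, 24), (4, 27), (4, 28), (4, 31), (5, 2), (5, 5), (5, 10), (5, 13), (5, 18), (5, 21), (5, 26), (5, 29), (6, 2), (6, 5), (6, 10), (6, 13), (6, 18), (6, 21), (6, 26), (6, 29), (7, 0), (7, 3), (7, 4), (7, 7), (7, 8), (7, 11), (7, 12), (7, 15), (7, 16), (7, 19), (7, 20), (7, 23), (7, 24), (7, 27), (7, 28), (7, 31)]
Holes: [(0, 0), (0, 3), (0, 4), (0, 7), (0, 8), (0, 11), (0, 12), (0, 15), (0, 16), (0, 19), (0, 20), (0, 23), (0, 24), (0, 27), (0, 28), (0, 31), (1, 2), (1, 5), (1, 10), (1, 13), (1, 18), (1, 21), (1, 26), (1, 29), (2, 2), (2, 5), (2, 10), (2, 13), (2, 18), (2, 21), (2, 26), (2, 29), (3, 0), (3, 3), (3, 4), (3, 7), (3, 8), (3, 11), (3, 12), (3, 15), (3, 16), (3, 19), (3, 20), (3, 23), (3, 24), (3, 27), (3, 28), (3, 31), (4, 0), (4, 3), (4, 4), (4, 7), (4, 8), (4, 11), (4, 12), (4, 15), (4, 16), (4, 19), (4, 20), (4, 23), (4, 24), (4, 27), (4, 28), (4, 31), (5, 2), (5, 5), (5, 10), (5, 13), (5, 18), (5, 21), (5, 26), (5, 29), (6, 2), (6, 5), (6, 10), (6, 13), (6, 18), (6, 21), (6, 26), (6, 29), (7, 0), (7, 3), (7, 4), (7, 7), (7, 8), (7, 11), (7, 12), (7, 15), (7, 16), (7, 19), (7, 20), (7, 23), (7, 24), (7, 27), (7, 28), (7, 31)]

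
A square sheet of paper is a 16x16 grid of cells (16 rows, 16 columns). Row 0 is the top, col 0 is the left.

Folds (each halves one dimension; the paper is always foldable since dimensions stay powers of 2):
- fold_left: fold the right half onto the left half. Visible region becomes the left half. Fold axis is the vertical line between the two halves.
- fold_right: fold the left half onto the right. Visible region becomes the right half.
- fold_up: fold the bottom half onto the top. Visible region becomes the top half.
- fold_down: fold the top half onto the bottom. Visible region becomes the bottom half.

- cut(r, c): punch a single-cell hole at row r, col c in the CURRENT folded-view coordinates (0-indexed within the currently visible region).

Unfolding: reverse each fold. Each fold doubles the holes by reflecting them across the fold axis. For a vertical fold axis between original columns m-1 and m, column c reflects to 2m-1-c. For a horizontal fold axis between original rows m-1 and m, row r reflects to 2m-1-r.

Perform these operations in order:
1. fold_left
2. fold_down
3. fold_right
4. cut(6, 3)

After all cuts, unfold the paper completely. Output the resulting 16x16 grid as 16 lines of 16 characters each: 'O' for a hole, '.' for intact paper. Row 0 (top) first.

Answer: ................
O......OO......O
................
................
................
................
................
................
................
................
................
................
................
................
O......OO......O
................

Derivation:
Op 1 fold_left: fold axis v@8; visible region now rows[0,16) x cols[0,8) = 16x8
Op 2 fold_down: fold axis h@8; visible region now rows[8,16) x cols[0,8) = 8x8
Op 3 fold_right: fold axis v@4; visible region now rows[8,16) x cols[4,8) = 8x4
Op 4 cut(6, 3): punch at orig (14,7); cuts so far [(14, 7)]; region rows[8,16) x cols[4,8) = 8x4
Unfold 1 (reflect across v@4): 2 holes -> [(14, 0), (14, 7)]
Unfold 2 (reflect across h@8): 4 holes -> [(1, 0), (1, 7), (14, 0), (14, 7)]
Unfold 3 (reflect across v@8): 8 holes -> [(1, 0), (1, 7), (1, 8), (1, 15), (14, 0), (14, 7), (14, 8), (14, 15)]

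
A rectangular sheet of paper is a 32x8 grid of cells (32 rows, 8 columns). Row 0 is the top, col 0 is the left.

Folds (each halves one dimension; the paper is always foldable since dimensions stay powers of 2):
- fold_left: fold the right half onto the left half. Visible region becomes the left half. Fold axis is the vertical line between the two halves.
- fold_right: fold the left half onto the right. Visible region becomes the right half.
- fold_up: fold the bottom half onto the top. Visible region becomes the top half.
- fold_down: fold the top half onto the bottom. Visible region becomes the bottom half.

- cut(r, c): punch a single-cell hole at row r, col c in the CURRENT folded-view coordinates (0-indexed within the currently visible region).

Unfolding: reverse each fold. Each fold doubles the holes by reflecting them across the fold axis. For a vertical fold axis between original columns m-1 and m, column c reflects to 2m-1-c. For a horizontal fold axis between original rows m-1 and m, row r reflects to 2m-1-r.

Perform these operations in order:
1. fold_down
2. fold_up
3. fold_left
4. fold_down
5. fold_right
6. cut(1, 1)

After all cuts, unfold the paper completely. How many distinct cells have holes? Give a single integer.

Answer: 32

Derivation:
Op 1 fold_down: fold axis h@16; visible region now rows[16,32) x cols[0,8) = 16x8
Op 2 fold_up: fold axis h@24; visible region now rows[16,24) x cols[0,8) = 8x8
Op 3 fold_left: fold axis v@4; visible region now rows[16,24) x cols[0,4) = 8x4
Op 4 fold_down: fold axis h@20; visible region now rows[20,24) x cols[0,4) = 4x4
Op 5 fold_right: fold axis v@2; visible region now rows[20,24) x cols[2,4) = 4x2
Op 6 cut(1, 1): punch at orig (21,3); cuts so far [(21, 3)]; region rows[20,24) x cols[2,4) = 4x2
Unfold 1 (reflect across v@2): 2 holes -> [(21, 0), (21, 3)]
Unfold 2 (reflect across h@20): 4 holes -> [(18, 0), (18, 3), (21, 0), (21, 3)]
Unfold 3 (reflect across v@4): 8 holes -> [(18, 0), (18, 3), (18, 4), (18, 7), (21, 0), (21, 3), (21, 4), (21, 7)]
Unfold 4 (reflect across h@24): 16 holes -> [(18, 0), (18, 3), (18, 4), (18, 7), (21, 0), (21, 3), (21, 4), (21, 7), (26, 0), (26, 3), (26, 4), (26, 7), (29, 0), (29, 3), (29, 4), (29, 7)]
Unfold 5 (reflect across h@16): 32 holes -> [(2, 0), (2, 3), (2, 4), (2, 7), (5, 0), (5, 3), (5, 4), (5, 7), (10, 0), (10, 3), (10, 4), (10, 7), (13, 0), (13, 3), (13, 4), (13, 7), (18, 0), (18, 3), (18, 4), (18, 7), (21, 0), (21, 3), (21, 4), (21, 7), (26, 0), (26, 3), (26, 4), (26, 7), (29, 0), (29, 3), (29, 4), (29, 7)]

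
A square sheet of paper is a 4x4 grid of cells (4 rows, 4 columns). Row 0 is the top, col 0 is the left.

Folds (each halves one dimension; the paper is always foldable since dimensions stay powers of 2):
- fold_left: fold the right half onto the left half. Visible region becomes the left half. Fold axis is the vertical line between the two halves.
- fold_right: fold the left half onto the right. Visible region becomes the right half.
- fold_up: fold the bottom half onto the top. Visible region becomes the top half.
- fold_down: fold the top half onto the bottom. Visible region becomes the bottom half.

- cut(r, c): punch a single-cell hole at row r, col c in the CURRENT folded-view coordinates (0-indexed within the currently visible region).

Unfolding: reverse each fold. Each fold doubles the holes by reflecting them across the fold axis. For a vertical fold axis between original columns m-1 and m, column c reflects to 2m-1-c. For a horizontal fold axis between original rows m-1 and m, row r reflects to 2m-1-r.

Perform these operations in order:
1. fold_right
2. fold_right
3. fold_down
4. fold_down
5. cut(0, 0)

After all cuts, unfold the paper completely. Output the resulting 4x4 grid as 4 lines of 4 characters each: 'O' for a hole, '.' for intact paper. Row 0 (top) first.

Answer: OOOO
OOOO
OOOO
OOOO

Derivation:
Op 1 fold_right: fold axis v@2; visible region now rows[0,4) x cols[2,4) = 4x2
Op 2 fold_right: fold axis v@3; visible region now rows[0,4) x cols[3,4) = 4x1
Op 3 fold_down: fold axis h@2; visible region now rows[2,4) x cols[3,4) = 2x1
Op 4 fold_down: fold axis h@3; visible region now rows[3,4) x cols[3,4) = 1x1
Op 5 cut(0, 0): punch at orig (3,3); cuts so far [(3, 3)]; region rows[3,4) x cols[3,4) = 1x1
Unfold 1 (reflect across h@3): 2 holes -> [(2, 3), (3, 3)]
Unfold 2 (reflect across h@2): 4 holes -> [(0, 3), (1, 3), (2, 3), (3, 3)]
Unfold 3 (reflect across v@3): 8 holes -> [(0, 2), (0, 3), (1, 2), (1, 3), (2, 2), (2, 3), (3, 2), (3, 3)]
Unfold 4 (reflect across v@2): 16 holes -> [(0, 0), (0, 1), (0, 2), (0, 3), (1, 0), (1, 1), (1, 2), (1, 3), (2, 0), (2, 1), (2, 2), (2, 3), (3, 0), (3, 1), (3, 2), (3, 3)]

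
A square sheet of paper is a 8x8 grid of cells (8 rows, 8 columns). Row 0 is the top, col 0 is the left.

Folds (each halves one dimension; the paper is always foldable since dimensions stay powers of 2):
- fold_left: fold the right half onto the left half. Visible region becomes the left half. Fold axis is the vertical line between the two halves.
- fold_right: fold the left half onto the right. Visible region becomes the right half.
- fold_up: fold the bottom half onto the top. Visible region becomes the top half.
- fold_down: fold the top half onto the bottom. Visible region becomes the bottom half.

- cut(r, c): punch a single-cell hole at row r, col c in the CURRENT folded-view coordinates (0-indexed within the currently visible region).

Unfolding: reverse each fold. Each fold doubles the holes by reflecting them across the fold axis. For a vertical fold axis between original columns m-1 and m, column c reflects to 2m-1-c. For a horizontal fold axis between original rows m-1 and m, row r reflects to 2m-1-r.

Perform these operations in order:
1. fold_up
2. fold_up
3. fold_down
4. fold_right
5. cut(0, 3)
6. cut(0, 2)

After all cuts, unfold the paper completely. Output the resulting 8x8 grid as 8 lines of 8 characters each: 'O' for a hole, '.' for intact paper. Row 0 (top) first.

Answer: OO....OO
OO....OO
OO....OO
OO....OO
OO....OO
OO....OO
OO....OO
OO....OO

Derivation:
Op 1 fold_up: fold axis h@4; visible region now rows[0,4) x cols[0,8) = 4x8
Op 2 fold_up: fold axis h@2; visible region now rows[0,2) x cols[0,8) = 2x8
Op 3 fold_down: fold axis h@1; visible region now rows[1,2) x cols[0,8) = 1x8
Op 4 fold_right: fold axis v@4; visible region now rows[1,2) x cols[4,8) = 1x4
Op 5 cut(0, 3): punch at orig (1,7); cuts so far [(1, 7)]; region rows[1,2) x cols[4,8) = 1x4
Op 6 cut(0, 2): punch at orig (1,6); cuts so far [(1, 6), (1, 7)]; region rows[1,2) x cols[4,8) = 1x4
Unfold 1 (reflect across v@4): 4 holes -> [(1, 0), (1, 1), (1, 6), (1, 7)]
Unfold 2 (reflect across h@1): 8 holes -> [(0, 0), (0, 1), (0, 6), (0, 7), (1, 0), (1, 1), (1, 6), (1, 7)]
Unfold 3 (reflect across h@2): 16 holes -> [(0, 0), (0, 1), (0, 6), (0, 7), (1, 0), (1, 1), (1, 6), (1, 7), (2, 0), (2, 1), (2, 6), (2, 7), (3, 0), (3, 1), (3, 6), (3, 7)]
Unfold 4 (reflect across h@4): 32 holes -> [(0, 0), (0, 1), (0, 6), (0, 7), (1, 0), (1, 1), (1, 6), (1, 7), (2, 0), (2, 1), (2, 6), (2, 7), (3, 0), (3, 1), (3, 6), (3, 7), (4, 0), (4, 1), (4, 6), (4, 7), (5, 0), (5, 1), (5, 6), (5, 7), (6, 0), (6, 1), (6, 6), (6, 7), (7, 0), (7, 1), (7, 6), (7, 7)]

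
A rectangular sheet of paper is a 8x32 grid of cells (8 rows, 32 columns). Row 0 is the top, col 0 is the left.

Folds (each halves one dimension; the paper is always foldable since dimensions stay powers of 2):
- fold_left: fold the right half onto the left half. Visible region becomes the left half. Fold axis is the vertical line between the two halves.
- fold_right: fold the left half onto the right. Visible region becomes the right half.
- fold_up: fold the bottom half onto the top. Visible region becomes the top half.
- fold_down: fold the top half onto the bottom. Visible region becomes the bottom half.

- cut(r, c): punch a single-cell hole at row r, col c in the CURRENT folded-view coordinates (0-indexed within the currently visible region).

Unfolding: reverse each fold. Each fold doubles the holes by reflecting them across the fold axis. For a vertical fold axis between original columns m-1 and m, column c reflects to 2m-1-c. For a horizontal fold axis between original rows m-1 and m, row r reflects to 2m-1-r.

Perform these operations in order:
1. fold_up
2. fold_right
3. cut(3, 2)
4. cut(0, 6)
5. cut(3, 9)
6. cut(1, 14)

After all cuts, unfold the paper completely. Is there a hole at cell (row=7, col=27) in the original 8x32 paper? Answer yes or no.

Answer: no

Derivation:
Op 1 fold_up: fold axis h@4; visible region now rows[0,4) x cols[0,32) = 4x32
Op 2 fold_right: fold axis v@16; visible region now rows[0,4) x cols[16,32) = 4x16
Op 3 cut(3, 2): punch at orig (3,18); cuts so far [(3, 18)]; region rows[0,4) x cols[16,32) = 4x16
Op 4 cut(0, 6): punch at orig (0,22); cuts so far [(0, 22), (3, 18)]; region rows[0,4) x cols[16,32) = 4x16
Op 5 cut(3, 9): punch at orig (3,25); cuts so far [(0, 22), (3, 18), (3, 25)]; region rows[0,4) x cols[16,32) = 4x16
Op 6 cut(1, 14): punch at orig (1,30); cuts so far [(0, 22), (1, 30), (3, 18), (3, 25)]; region rows[0,4) x cols[16,32) = 4x16
Unfold 1 (reflect across v@16): 8 holes -> [(0, 9), (0, 22), (1, 1), (1, 30), (3, 6), (3, 13), (3, 18), (3, 25)]
Unfold 2 (reflect across h@4): 16 holes -> [(0, 9), (0, 22), (1, 1), (1, 30), (3, 6), (3, 13), (3, 18), (3, 25), (4, 6), (4, 13), (4, 18), (4, 25), (6, 1), (6, 30), (7, 9), (7, 22)]
Holes: [(0, 9), (0, 22), (1, 1), (1, 30), (3, 6), (3, 13), (3, 18), (3, 25), (4, 6), (4, 13), (4, 18), (4, 25), (6, 1), (6, 30), (7, 9), (7, 22)]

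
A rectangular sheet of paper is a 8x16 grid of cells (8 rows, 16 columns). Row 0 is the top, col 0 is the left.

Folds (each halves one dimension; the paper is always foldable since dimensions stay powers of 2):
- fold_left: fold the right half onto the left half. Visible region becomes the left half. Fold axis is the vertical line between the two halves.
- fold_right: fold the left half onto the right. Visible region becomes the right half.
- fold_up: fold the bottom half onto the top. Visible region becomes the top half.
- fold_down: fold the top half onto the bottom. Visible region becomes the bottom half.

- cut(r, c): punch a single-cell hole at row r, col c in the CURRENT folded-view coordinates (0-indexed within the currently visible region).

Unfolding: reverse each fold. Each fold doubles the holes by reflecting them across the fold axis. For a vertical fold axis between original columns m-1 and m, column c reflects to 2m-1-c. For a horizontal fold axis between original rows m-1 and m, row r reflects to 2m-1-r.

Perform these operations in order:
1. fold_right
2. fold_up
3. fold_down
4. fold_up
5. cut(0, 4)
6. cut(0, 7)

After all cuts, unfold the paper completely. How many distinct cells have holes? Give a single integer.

Op 1 fold_right: fold axis v@8; visible region now rows[0,8) x cols[8,16) = 8x8
Op 2 fold_up: fold axis h@4; visible region now rows[0,4) x cols[8,16) = 4x8
Op 3 fold_down: fold axis h@2; visible region now rows[2,4) x cols[8,16) = 2x8
Op 4 fold_up: fold axis h@3; visible region now rows[2,3) x cols[8,16) = 1x8
Op 5 cut(0, 4): punch at orig (2,12); cuts so far [(2, 12)]; region rows[2,3) x cols[8,16) = 1x8
Op 6 cut(0, 7): punch at orig (2,15); cuts so far [(2, 12), (2, 15)]; region rows[2,3) x cols[8,16) = 1x8
Unfold 1 (reflect across h@3): 4 holes -> [(2, 12), (2, 15), (3, 12), (3, 15)]
Unfold 2 (reflect across h@2): 8 holes -> [(0, 12), (0, 15), (1, 12), (1, 15), (2, 12), (2, 15), (3, 12), (3, 15)]
Unfold 3 (reflect across h@4): 16 holes -> [(0, 12), (0, 15), (1, 12), (1, 15), (2, 12), (2, 15), (3, 12), (3, 15), (4, 12), (4, 15), (5, 12), (5, 15), (6, 12), (6, 15), (7, 12), (7, 15)]
Unfold 4 (reflect across v@8): 32 holes -> [(0, 0), (0, 3), (0, 12), (0, 15), (1, 0), (1, 3), (1, 12), (1, 15), (2, 0), (2, 3), (2, 12), (2, 15), (3, 0), (3, 3), (3, 12), (3, 15), (4, 0), (4, 3), (4, 12), (4, 15), (5, 0), (5, 3), (5, 12), (5, 15), (6, 0), (6, 3), (6, 12), (6, 15), (7, 0), (7, 3), (7, 12), (7, 15)]

Answer: 32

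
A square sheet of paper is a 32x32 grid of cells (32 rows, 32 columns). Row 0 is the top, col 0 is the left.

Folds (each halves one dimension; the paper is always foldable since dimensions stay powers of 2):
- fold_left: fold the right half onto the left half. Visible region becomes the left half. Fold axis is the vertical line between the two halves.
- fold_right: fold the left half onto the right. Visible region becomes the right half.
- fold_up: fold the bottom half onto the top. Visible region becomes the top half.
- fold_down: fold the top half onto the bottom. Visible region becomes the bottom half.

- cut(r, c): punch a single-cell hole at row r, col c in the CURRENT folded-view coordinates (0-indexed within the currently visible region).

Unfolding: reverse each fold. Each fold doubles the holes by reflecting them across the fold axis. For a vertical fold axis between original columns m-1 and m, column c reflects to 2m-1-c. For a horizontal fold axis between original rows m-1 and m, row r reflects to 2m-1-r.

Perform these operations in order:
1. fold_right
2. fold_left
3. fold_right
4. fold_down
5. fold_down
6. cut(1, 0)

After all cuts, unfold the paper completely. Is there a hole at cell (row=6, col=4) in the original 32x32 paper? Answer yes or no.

Answer: yes

Derivation:
Op 1 fold_right: fold axis v@16; visible region now rows[0,32) x cols[16,32) = 32x16
Op 2 fold_left: fold axis v@24; visible region now rows[0,32) x cols[16,24) = 32x8
Op 3 fold_right: fold axis v@20; visible region now rows[0,32) x cols[20,24) = 32x4
Op 4 fold_down: fold axis h@16; visible region now rows[16,32) x cols[20,24) = 16x4
Op 5 fold_down: fold axis h@24; visible region now rows[24,32) x cols[20,24) = 8x4
Op 6 cut(1, 0): punch at orig (25,20); cuts so far [(25, 20)]; region rows[24,32) x cols[20,24) = 8x4
Unfold 1 (reflect across h@24): 2 holes -> [(22, 20), (25, 20)]
Unfold 2 (reflect across h@16): 4 holes -> [(6, 20), (9, 20), (22, 20), (25, 20)]
Unfold 3 (reflect across v@20): 8 holes -> [(6, 19), (6, 20), (9, 19), (9, 20), (22, 19), (22, 20), (25, 19), (25, 20)]
Unfold 4 (reflect across v@24): 16 holes -> [(6, 19), (6, 20), (6, 27), (6, 28), (9, 19), (9, 20), (9, 27), (9, 28), (22, 19), (22, 20), (22, 27), (22, 28), (25, 19), (25, 20), (25, 27), (25, 28)]
Unfold 5 (reflect across v@16): 32 holes -> [(6, 3), (6, 4), (6, 11), (6, 12), (6, 19), (6, 20), (6, 27), (6, 28), (9, 3), (9, 4), (9, 11), (9, 12), (9, 19), (9, 20), (9, 27), (9, 28), (22, 3), (22, 4), (22, 11), (22, 12), (22, 19), (22, 20), (22, 27), (22, 28), (25, 3), (25, 4), (25, 11), (25, 12), (25, 19), (25, 20), (25, 27), (25, 28)]
Holes: [(6, 3), (6, 4), (6, 11), (6, 12), (6, 19), (6, 20), (6, 27), (6, 28), (9, 3), (9, 4), (9, 11), (9, 12), (9, 19), (9, 20), (9, 27), (9, 28), (22, 3), (22, 4), (22, 11), (22, 12), (22, 19), (22, 20), (22, 27), (22, 28), (25, 3), (25, 4), (25, 11), (25, 12), (25, 19), (25, 20), (25, 27), (25, 28)]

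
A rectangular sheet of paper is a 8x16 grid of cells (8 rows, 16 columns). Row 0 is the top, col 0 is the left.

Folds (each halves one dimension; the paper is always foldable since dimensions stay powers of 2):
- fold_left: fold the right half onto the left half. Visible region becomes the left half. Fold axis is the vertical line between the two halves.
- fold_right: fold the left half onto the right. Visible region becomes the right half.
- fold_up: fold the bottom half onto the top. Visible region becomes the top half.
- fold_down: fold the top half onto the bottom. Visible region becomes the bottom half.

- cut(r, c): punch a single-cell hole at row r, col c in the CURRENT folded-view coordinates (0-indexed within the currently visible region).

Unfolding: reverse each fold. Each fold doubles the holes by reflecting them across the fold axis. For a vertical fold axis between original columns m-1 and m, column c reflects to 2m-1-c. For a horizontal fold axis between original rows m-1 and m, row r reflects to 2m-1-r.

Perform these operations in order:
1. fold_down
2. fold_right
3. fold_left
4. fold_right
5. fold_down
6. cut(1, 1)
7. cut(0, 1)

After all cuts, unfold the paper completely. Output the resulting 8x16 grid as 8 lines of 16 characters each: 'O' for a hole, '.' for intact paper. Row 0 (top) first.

Op 1 fold_down: fold axis h@4; visible region now rows[4,8) x cols[0,16) = 4x16
Op 2 fold_right: fold axis v@8; visible region now rows[4,8) x cols[8,16) = 4x8
Op 3 fold_left: fold axis v@12; visible region now rows[4,8) x cols[8,12) = 4x4
Op 4 fold_right: fold axis v@10; visible region now rows[4,8) x cols[10,12) = 4x2
Op 5 fold_down: fold axis h@6; visible region now rows[6,8) x cols[10,12) = 2x2
Op 6 cut(1, 1): punch at orig (7,11); cuts so far [(7, 11)]; region rows[6,8) x cols[10,12) = 2x2
Op 7 cut(0, 1): punch at orig (6,11); cuts so far [(6, 11), (7, 11)]; region rows[6,8) x cols[10,12) = 2x2
Unfold 1 (reflect across h@6): 4 holes -> [(4, 11), (5, 11), (6, 11), (7, 11)]
Unfold 2 (reflect across v@10): 8 holes -> [(4, 8), (4, 11), (5, 8), (5, 11), (6, 8), (6, 11), (7, 8), (7, 11)]
Unfold 3 (reflect across v@12): 16 holes -> [(4, 8), (4, 11), (4, 12), (4, 15), (5, 8), (5, 11), (5, 12), (5, 15), (6, 8), (6, 11), (6, 12), (6, 15), (7, 8), (7, 11), (7, 12), (7, 15)]
Unfold 4 (reflect across v@8): 32 holes -> [(4, 0), (4, 3), (4, 4), (4, 7), (4, 8), (4, 11), (4, 12), (4, 15), (5, 0), (5, 3), (5, 4), (5, 7), (5, 8), (5, 11), (5, 12), (5, 15), (6, 0), (6, 3), (6, 4), (6, 7), (6, 8), (6, 11), (6, 12), (6, 15), (7, 0), (7, 3), (7, 4), (7, 7), (7, 8), (7, 11), (7, 12), (7, 15)]
Unfold 5 (reflect across h@4): 64 holes -> [(0, 0), (0, 3), (0, 4), (0, 7), (0, 8), (0, 11), (0, 12), (0, 15), (1, 0), (1, 3), (1, 4), (1, 7), (1, 8), (1, 11), (1, 12), (1, 15), (2, 0), (2, 3), (2, 4), (2, 7), (2, 8), (2, 11), (2, 12), (2, 15), (3, 0), (3, 3), (3, 4), (3, 7), (3, 8), (3, 11), (3, 12), (3, 15), (4, 0), (4, 3), (4, 4), (4, 7), (4, 8), (4, 11), (4, 12), (4, 15), (5, 0), (5, 3), (5, 4), (5, 7), (5, 8), (5, 11), (5, 12), (5, 15), (6, 0), (6, 3), (6, 4), (6, 7), (6, 8), (6, 11), (6, 12), (6, 15), (7, 0), (7, 3), (7, 4), (7, 7), (7, 8), (7, 11), (7, 12), (7, 15)]

Answer: O..OO..OO..OO..O
O..OO..OO..OO..O
O..OO..OO..OO..O
O..OO..OO..OO..O
O..OO..OO..OO..O
O..OO..OO..OO..O
O..OO..OO..OO..O
O..OO..OO..OO..O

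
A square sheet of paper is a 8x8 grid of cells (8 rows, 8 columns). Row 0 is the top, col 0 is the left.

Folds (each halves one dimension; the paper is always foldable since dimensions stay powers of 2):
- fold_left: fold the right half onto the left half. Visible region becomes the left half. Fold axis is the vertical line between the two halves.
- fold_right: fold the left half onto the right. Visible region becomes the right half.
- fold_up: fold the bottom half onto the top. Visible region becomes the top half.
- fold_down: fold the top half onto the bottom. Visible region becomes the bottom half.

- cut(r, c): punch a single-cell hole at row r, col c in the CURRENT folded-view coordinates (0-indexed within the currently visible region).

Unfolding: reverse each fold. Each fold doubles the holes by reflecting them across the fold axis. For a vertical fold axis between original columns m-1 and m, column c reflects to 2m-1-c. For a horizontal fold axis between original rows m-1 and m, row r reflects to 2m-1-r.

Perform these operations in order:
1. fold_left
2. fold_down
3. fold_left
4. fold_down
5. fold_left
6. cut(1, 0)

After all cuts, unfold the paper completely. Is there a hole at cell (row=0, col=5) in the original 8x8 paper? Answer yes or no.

Answer: yes

Derivation:
Op 1 fold_left: fold axis v@4; visible region now rows[0,8) x cols[0,4) = 8x4
Op 2 fold_down: fold axis h@4; visible region now rows[4,8) x cols[0,4) = 4x4
Op 3 fold_left: fold axis v@2; visible region now rows[4,8) x cols[0,2) = 4x2
Op 4 fold_down: fold axis h@6; visible region now rows[6,8) x cols[0,2) = 2x2
Op 5 fold_left: fold axis v@1; visible region now rows[6,8) x cols[0,1) = 2x1
Op 6 cut(1, 0): punch at orig (7,0); cuts so far [(7, 0)]; region rows[6,8) x cols[0,1) = 2x1
Unfold 1 (reflect across v@1): 2 holes -> [(7, 0), (7, 1)]
Unfold 2 (reflect across h@6): 4 holes -> [(4, 0), (4, 1), (7, 0), (7, 1)]
Unfold 3 (reflect across v@2): 8 holes -> [(4, 0), (4, 1), (4, 2), (4, 3), (7, 0), (7, 1), (7, 2), (7, 3)]
Unfold 4 (reflect across h@4): 16 holes -> [(0, 0), (0, 1), (0, 2), (0, 3), (3, 0), (3, 1), (3, 2), (3, 3), (4, 0), (4, 1), (4, 2), (4, 3), (7, 0), (7, 1), (7, 2), (7, 3)]
Unfold 5 (reflect across v@4): 32 holes -> [(0, 0), (0, 1), (0, 2), (0, 3), (0, 4), (0, 5), (0, 6), (0, 7), (3, 0), (3, 1), (3, 2), (3, 3), (3, 4), (3, 5), (3, 6), (3, 7), (4, 0), (4, 1), (4, 2), (4, 3), (4, 4), (4, 5), (4, 6), (4, 7), (7, 0), (7, 1), (7, 2), (7, 3), (7, 4), (7, 5), (7, 6), (7, 7)]
Holes: [(0, 0), (0, 1), (0, 2), (0, 3), (0, 4), (0, 5), (0, 6), (0, 7), (3, 0), (3, 1), (3, 2), (3, 3), (3, 4), (3, 5), (3, 6), (3, 7), (4, 0), (4, 1), (4, 2), (4, 3), (4, 4), (4, 5), (4, 6), (4, 7), (7, 0), (7, 1), (7, 2), (7, 3), (7, 4), (7, 5), (7, 6), (7, 7)]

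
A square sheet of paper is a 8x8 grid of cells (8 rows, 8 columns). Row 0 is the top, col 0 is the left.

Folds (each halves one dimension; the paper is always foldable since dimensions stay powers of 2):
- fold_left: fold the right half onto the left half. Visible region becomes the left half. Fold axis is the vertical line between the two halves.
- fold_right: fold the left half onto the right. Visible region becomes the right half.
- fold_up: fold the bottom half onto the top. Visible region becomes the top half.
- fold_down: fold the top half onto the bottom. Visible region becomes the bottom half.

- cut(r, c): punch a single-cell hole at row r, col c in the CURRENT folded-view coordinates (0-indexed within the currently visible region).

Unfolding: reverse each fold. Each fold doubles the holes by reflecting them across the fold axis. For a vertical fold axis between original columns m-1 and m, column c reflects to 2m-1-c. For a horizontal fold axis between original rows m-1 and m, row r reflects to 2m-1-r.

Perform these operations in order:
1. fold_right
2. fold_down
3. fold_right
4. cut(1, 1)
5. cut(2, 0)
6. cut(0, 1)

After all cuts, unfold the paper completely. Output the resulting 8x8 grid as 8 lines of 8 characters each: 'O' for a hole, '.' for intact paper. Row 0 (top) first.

Answer: ........
.OO..OO.
O..OO..O
O..OO..O
O..OO..O
O..OO..O
.OO..OO.
........

Derivation:
Op 1 fold_right: fold axis v@4; visible region now rows[0,8) x cols[4,8) = 8x4
Op 2 fold_down: fold axis h@4; visible region now rows[4,8) x cols[4,8) = 4x4
Op 3 fold_right: fold axis v@6; visible region now rows[4,8) x cols[6,8) = 4x2
Op 4 cut(1, 1): punch at orig (5,7); cuts so far [(5, 7)]; region rows[4,8) x cols[6,8) = 4x2
Op 5 cut(2, 0): punch at orig (6,6); cuts so far [(5, 7), (6, 6)]; region rows[4,8) x cols[6,8) = 4x2
Op 6 cut(0, 1): punch at orig (4,7); cuts so far [(4, 7), (5, 7), (6, 6)]; region rows[4,8) x cols[6,8) = 4x2
Unfold 1 (reflect across v@6): 6 holes -> [(4, 4), (4, 7), (5, 4), (5, 7), (6, 5), (6, 6)]
Unfold 2 (reflect across h@4): 12 holes -> [(1, 5), (1, 6), (2, 4), (2, 7), (3, 4), (3, 7), (4, 4), (4, 7), (5, 4), (5, 7), (6, 5), (6, 6)]
Unfold 3 (reflect across v@4): 24 holes -> [(1, 1), (1, 2), (1, 5), (1, 6), (2, 0), (2, 3), (2, 4), (2, 7), (3, 0), (3, 3), (3, 4), (3, 7), (4, 0), (4, 3), (4, 4), (4, 7), (5, 0), (5, 3), (5, 4), (5, 7), (6, 1), (6, 2), (6, 5), (6, 6)]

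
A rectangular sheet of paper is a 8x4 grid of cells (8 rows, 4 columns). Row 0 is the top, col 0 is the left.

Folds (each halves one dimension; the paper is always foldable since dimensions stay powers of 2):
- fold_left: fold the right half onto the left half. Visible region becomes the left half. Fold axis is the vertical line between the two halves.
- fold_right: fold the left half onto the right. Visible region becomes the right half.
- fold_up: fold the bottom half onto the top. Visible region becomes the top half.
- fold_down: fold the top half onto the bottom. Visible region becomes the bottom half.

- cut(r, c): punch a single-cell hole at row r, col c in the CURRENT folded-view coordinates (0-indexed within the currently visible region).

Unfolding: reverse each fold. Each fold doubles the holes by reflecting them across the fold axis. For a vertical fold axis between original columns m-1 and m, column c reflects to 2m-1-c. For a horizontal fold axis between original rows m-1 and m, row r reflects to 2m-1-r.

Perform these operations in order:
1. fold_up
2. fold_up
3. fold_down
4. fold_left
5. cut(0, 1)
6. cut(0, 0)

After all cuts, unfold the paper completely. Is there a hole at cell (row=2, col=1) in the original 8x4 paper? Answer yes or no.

Op 1 fold_up: fold axis h@4; visible region now rows[0,4) x cols[0,4) = 4x4
Op 2 fold_up: fold axis h@2; visible region now rows[0,2) x cols[0,4) = 2x4
Op 3 fold_down: fold axis h@1; visible region now rows[1,2) x cols[0,4) = 1x4
Op 4 fold_left: fold axis v@2; visible region now rows[1,2) x cols[0,2) = 1x2
Op 5 cut(0, 1): punch at orig (1,1); cuts so far [(1, 1)]; region rows[1,2) x cols[0,2) = 1x2
Op 6 cut(0, 0): punch at orig (1,0); cuts so far [(1, 0), (1, 1)]; region rows[1,2) x cols[0,2) = 1x2
Unfold 1 (reflect across v@2): 4 holes -> [(1, 0), (1, 1), (1, 2), (1, 3)]
Unfold 2 (reflect across h@1): 8 holes -> [(0, 0), (0, 1), (0, 2), (0, 3), (1, 0), (1, 1), (1, 2), (1, 3)]
Unfold 3 (reflect across h@2): 16 holes -> [(0, 0), (0, 1), (0, 2), (0, 3), (1, 0), (1, 1), (1, 2), (1, 3), (2, 0), (2, 1), (2, 2), (2, 3), (3, 0), (3, 1), (3, 2), (3, 3)]
Unfold 4 (reflect across h@4): 32 holes -> [(0, 0), (0, 1), (0, 2), (0, 3), (1, 0), (1, 1), (1, 2), (1, 3), (2, 0), (2, 1), (2, 2), (2, 3), (3, 0), (3, 1), (3, 2), (3, 3), (4, 0), (4, 1), (4, 2), (4, 3), (5, 0), (5, 1), (5, 2), (5, 3), (6, 0), (6, 1), (6, 2), (6, 3), (7, 0), (7, 1), (7, 2), (7, 3)]
Holes: [(0, 0), (0, 1), (0, 2), (0, 3), (1, 0), (1, 1), (1, 2), (1, 3), (2, 0), (2, 1), (2, 2), (2, 3), (3, 0), (3, 1), (3, 2), (3, 3), (4, 0), (4, 1), (4, 2), (4, 3), (5, 0), (5, 1), (5, 2), (5, 3), (6, 0), (6, 1), (6, 2), (6, 3), (7, 0), (7, 1), (7, 2), (7, 3)]

Answer: yes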